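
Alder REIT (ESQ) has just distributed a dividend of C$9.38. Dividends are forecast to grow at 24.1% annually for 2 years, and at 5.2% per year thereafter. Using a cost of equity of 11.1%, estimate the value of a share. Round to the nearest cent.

Two-stage DDM. Project D₁…D_2 at 0.241, terminal growth 0.052, discount at r = 0.111.
D_1 = 11.6406
D_2 = 14.4460
Terminal value at t=2: TV = D_3/(r−g) = 15.1971/(0.111−0.052) = 257.5788
P₀ = 11.6406/(1+0.111)^1 + 14.4460/(1+0.111)^2 + 257.5788/(1+0.111)^2 = 230.8617

C$230.86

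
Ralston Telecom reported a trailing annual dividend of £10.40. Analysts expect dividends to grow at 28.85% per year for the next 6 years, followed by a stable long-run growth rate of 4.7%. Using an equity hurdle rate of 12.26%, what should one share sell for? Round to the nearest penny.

£433.23

Two-stage DDM. Project D₁…D_6 at 0.2885, terminal growth 0.047, discount at r = 0.1226.
D_1 = 13.4004
D_2 = 17.2664
D_3 = 22.2478
D_4 = 28.6663
D_5 = 36.9365
D_6 = 47.5926
Terminal value at t=6: TV = D_7/(r−g) = 49.8295/(0.1226−0.047) = 659.1204
P₀ = 13.4004/(1+0.1226)^1 + 17.2664/(1+0.1226)^2 + 22.2478/(1+0.1226)^3 + 28.6663/(1+0.1226)^4 + 36.9365/(1+0.1226)^5 + 47.5926/(1+0.1226)^6 + 659.1204/(1+0.1226)^6 = 433.2267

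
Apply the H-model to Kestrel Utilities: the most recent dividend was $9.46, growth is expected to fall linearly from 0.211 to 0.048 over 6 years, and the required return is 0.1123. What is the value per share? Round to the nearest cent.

$226.13

H-model: P₀ = D₀[(1+g_L) + H(g_S−g_L)]/(r−g_L), with H = 6/2 = 3.
P₀ = 9.46 × [(1+0.048) + 3×(0.211−0.048)] / (0.1123−0.048)
   = 9.46 × 1.5370 / 0.0643 = 226.1278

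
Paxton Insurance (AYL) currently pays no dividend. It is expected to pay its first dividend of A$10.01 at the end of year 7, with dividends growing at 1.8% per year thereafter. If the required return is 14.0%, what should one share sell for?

Deferred-dividend DDM. At t=6 the remaining stream is a growing perpetuity with first payment D_7 = 10.01.
V_6 = D_7/(r−g) = 10.01/(0.14−0.018) = 82.0492
P₀ = V_6/(1+r)^6 = 82.0492/(1+0.14)^6 = 37.3805

A$37.38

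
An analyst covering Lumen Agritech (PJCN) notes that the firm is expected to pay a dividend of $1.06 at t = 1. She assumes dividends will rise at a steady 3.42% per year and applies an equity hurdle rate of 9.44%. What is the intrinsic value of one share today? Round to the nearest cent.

Gordon growth model: P₀ = D₁/(r − g), with D₁ = 1.06 given directly.
P₀ = 1.0600 / (0.0944 − 0.0342) = 1.0600 / 0.0602 = 17.6080

$17.61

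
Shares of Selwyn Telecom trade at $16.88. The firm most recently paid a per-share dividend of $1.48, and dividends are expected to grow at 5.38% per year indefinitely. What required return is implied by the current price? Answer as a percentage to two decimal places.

Rearranging the constant-growth DDM: r = D₁/P₀ + g.
D₁ = 1.48 × (1 + 0.0538) = 1.5596.
r = 1.5596 / 16.88 + 0.0538 = 0.09239 + 0.0538 = 0.14619

14.62%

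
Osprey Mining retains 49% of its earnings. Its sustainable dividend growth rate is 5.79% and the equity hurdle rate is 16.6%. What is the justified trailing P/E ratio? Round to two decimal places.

4.99

Payout ratio b = 1 − 0.49 = 0.51.
Justified trailing P/E = b(1+g)/(r−g) = 0.51×(1+0.0579)/(0.166−0.0579) = 4.9910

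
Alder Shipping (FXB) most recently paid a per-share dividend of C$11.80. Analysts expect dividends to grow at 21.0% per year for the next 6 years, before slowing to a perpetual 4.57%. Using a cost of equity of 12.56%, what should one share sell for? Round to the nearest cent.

Two-stage DDM. Project D₁…D_6 at 0.21, terminal growth 0.0457, discount at r = 0.1256.
D_1 = 14.2780
D_2 = 17.2764
D_3 = 20.9044
D_4 = 25.2943
D_5 = 30.6062
D_6 = 37.0335
Terminal value at t=6: TV = D_7/(r−g) = 38.7259/(0.1256−0.0457) = 484.6794
P₀ = 14.2780/(1+0.1256)^1 + 17.2764/(1+0.1256)^2 + 20.9044/(1+0.1256)^3 + 25.2943/(1+0.1256)^4 + 30.6062/(1+0.1256)^5 + 37.0335/(1+0.1256)^6 + 484.6794/(1+0.1256)^6 = 330.1990

C$330.20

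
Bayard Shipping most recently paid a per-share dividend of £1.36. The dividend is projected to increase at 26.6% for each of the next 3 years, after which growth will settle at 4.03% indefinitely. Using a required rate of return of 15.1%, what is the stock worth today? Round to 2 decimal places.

Two-stage DDM. Project D₁…D_3 at 0.266, terminal growth 0.0403, discount at r = 0.151.
D_1 = 1.7218
D_2 = 2.1797
D_3 = 2.7596
Terminal value at t=3: TV = D_4/(r−g) = 2.8708/(0.151−0.0403) = 25.9329
P₀ = 1.7218/(1+0.151)^1 + 2.1797/(1+0.151)^2 + 2.7596/(1+0.151)^3 + 25.9329/(1+0.151)^3 = 21.9578

£21.96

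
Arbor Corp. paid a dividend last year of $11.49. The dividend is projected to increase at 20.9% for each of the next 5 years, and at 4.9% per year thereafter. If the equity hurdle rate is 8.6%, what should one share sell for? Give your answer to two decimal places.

Two-stage DDM. Project D₁…D_5 at 0.209, terminal growth 0.049, discount at r = 0.086.
D_1 = 13.8914
D_2 = 16.7947
D_3 = 20.3048
D_4 = 24.5485
D_5 = 29.6792
Terminal value at t=5: TV = D_6/(r−g) = 31.1334/(0.086−0.049) = 841.4442
P₀ = 13.8914/(1+0.086)^1 + 16.7947/(1+0.086)^2 + 20.3048/(1+0.086)^3 + 24.5485/(1+0.086)^4 + 29.6792/(1+0.086)^5 + 841.4442/(1+0.086)^5 = 637.2070

$637.21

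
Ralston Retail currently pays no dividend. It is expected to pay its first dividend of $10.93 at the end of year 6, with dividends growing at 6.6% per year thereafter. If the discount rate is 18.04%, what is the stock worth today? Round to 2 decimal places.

Deferred-dividend DDM. At t=5 the remaining stream is a growing perpetuity with first payment D_6 = 10.93.
V_5 = D_6/(r−g) = 10.93/(0.1804−0.066) = 95.5420
P₀ = V_5/(1+r)^5 = 95.5420/(1+0.1804)^5 = 41.6916

$41.69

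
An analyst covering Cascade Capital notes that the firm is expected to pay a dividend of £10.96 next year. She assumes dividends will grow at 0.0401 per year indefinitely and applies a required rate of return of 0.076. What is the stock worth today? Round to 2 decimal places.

Gordon growth model: P₀ = D₁/(r − g), with D₁ = 10.96 given directly.
P₀ = 10.9600 / (0.076 − 0.0401) = 10.9600 / 0.0359 = 305.2925

£305.29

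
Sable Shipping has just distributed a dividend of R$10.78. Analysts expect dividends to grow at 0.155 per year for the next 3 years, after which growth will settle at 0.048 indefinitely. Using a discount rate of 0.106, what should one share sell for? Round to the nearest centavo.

R$257.13

Two-stage DDM. Project D₁…D_3 at 0.155, terminal growth 0.048, discount at r = 0.106.
D_1 = 12.4509
D_2 = 14.3808
D_3 = 16.6098
Terminal value at t=3: TV = D_4/(r−g) = 17.4071/(0.106−0.048) = 300.1221
P₀ = 12.4509/(1+0.106)^1 + 14.3808/(1+0.106)^2 + 16.6098/(1+0.106)^3 + 300.1221/(1+0.106)^3 = 257.1274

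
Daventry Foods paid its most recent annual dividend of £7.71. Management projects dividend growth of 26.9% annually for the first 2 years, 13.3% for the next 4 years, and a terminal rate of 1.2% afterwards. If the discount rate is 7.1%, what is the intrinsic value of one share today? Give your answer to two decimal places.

Three-stage DDM. Project D₁…D_6; terminal Gordon value at t=6 with g = 0.012; discount at r = 0.071.
D_1 = 9.7840
D_2 = 12.4159
D_3 = 14.0672
D_4 = 15.9381
D_5 = 18.0579
D_6 = 20.4596
TV_6 = 20.7051/(0.071−0.012) = 350.9343
P₀ = Σ Dₜ/(1+r)ᵗ + TV_6/(1+r)^6 = 302.4316

£302.43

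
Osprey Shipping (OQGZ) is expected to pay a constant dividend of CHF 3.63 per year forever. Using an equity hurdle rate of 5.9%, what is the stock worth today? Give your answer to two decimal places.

Zero-growth DDM (perpetuity): P₀ = D/r = 3.63 / 0.059 = 61.5254

CHF 61.53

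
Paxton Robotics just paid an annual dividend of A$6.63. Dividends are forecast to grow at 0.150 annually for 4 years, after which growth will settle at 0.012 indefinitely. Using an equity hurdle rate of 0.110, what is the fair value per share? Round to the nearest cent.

Two-stage DDM. Project D₁…D_4 at 0.15, terminal growth 0.012, discount at r = 0.11.
D_1 = 7.6245
D_2 = 8.7682
D_3 = 10.0834
D_4 = 11.5959
Terminal value at t=4: TV = D_5/(r−g) = 11.7351/(0.11−0.012) = 119.7455
P₀ = 7.6245/(1+0.11)^1 + 8.7682/(1+0.11)^2 + 10.0834/(1+0.11)^3 + 11.5959/(1+0.11)^4 + 119.7455/(1+0.11)^4 = 107.8769

A$107.88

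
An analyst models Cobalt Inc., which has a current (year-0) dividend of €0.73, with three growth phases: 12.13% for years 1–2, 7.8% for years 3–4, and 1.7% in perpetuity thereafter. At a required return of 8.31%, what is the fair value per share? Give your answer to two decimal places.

€15.02

Three-stage DDM. Project D₁…D_4; terminal Gordon value at t=4 with g = 0.017; discount at r = 0.0831.
D_1 = 0.8185
D_2 = 0.9178
D_3 = 0.9894
D_4 = 1.0666
TV_4 = 1.0847/(0.0831−0.017) = 16.4106
P₀ = Σ Dₜ/(1+r)ᵗ + TV_4/(1+r)^4 = 15.0167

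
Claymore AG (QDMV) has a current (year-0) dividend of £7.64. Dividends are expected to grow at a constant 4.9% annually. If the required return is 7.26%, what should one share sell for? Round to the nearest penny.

Gordon growth model: P₀ = D₁/(r − g). D₁ = 7.64 × (1 + 0.049) = 8.0144.
P₀ = 8.0144 / (0.0726 − 0.049) = 8.0144 / 0.0236 = 339.5915

£339.59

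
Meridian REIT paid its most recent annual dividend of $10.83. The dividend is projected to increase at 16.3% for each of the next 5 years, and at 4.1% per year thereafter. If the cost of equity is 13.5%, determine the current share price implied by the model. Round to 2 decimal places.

$193.77

Two-stage DDM. Project D₁…D_5 at 0.163, terminal growth 0.041, discount at r = 0.135.
D_1 = 12.5953
D_2 = 14.6483
D_3 = 17.0360
D_4 = 19.8129
D_5 = 23.0424
Terminal value at t=5: TV = D_6/(r−g) = 23.9871/(0.135−0.041) = 255.1819
P₀ = 12.5953/(1+0.135)^1 + 14.6483/(1+0.135)^2 + 17.0360/(1+0.135)^3 + 19.8129/(1+0.135)^4 + 23.0424/(1+0.135)^5 + 255.1819/(1+0.135)^5 = 193.7704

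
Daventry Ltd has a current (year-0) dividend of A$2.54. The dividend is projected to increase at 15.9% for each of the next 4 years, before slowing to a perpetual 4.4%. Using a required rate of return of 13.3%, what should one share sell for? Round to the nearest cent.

A$43.38

Two-stage DDM. Project D₁…D_4 at 0.159, terminal growth 0.044, discount at r = 0.133.
D_1 = 2.9439
D_2 = 3.4119
D_3 = 3.9544
D_4 = 4.5832
Terminal value at t=4: TV = D_5/(r−g) = 4.7848/(0.133−0.044) = 53.7623
P₀ = 2.9439/(1+0.133)^1 + 3.4119/(1+0.133)^2 + 3.9544/(1+0.133)^3 + 4.5832/(1+0.133)^4 + 53.7623/(1+0.133)^4 = 43.3820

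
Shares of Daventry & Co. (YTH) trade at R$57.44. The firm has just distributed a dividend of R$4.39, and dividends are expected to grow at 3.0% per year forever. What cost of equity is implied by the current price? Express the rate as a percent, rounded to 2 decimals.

Rearranging the constant-growth DDM: r = D₁/P₀ + g.
D₁ = 4.39 × (1 + 0.03) = 4.5217.
r = 4.5217 / 57.44 + 0.03 = 0.07872 + 0.03 = 0.10872

10.87%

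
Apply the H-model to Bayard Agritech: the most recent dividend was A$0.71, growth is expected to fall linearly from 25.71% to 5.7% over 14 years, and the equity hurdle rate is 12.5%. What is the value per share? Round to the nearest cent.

H-model: P₀ = D₀[(1+g_L) + H(g_S−g_L)]/(r−g_L), with H = 14/2 = 7.
P₀ = 0.71 × [(1+0.057) + 7×(0.2571−0.057)] / (0.125−0.057)
   = 0.71 × 2.4577 / 0.068 = 25.6613

A$25.66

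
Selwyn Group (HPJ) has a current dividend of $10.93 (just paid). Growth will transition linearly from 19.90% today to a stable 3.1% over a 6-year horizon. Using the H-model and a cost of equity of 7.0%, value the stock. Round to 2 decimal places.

H-model: P₀ = D₀[(1+g_L) + H(g_S−g_L)]/(r−g_L), with H = 6/2 = 3.
P₀ = 10.93 × [(1+0.031) + 3×(0.199−0.031)] / (0.07−0.031)
   = 10.93 × 1.5350 / 0.039 = 430.1936

$430.19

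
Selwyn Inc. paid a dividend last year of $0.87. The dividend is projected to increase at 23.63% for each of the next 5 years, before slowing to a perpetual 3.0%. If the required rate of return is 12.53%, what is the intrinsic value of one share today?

$20.87

Two-stage DDM. Project D₁…D_5 at 0.2363, terminal growth 0.03, discount at r = 0.1253.
D_1 = 1.0756
D_2 = 1.3297
D_3 = 1.6440
D_4 = 2.0324
D_5 = 2.5127
Terminal value at t=5: TV = D_6/(r−g) = 2.5881/(0.1253−0.03) = 27.1571
P₀ = 1.0756/(1+0.1253)^1 + 1.3297/(1+0.1253)^2 + 1.6440/(1+0.1253)^3 + 2.0324/(1+0.1253)^4 + 2.5127/(1+0.1253)^5 + 27.1571/(1+0.1253)^5 = 20.8698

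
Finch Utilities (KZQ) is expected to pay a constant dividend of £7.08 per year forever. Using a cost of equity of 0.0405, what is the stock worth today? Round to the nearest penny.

Zero-growth DDM (perpetuity): P₀ = D/r = 7.08 / 0.0405 = 174.8148

£174.81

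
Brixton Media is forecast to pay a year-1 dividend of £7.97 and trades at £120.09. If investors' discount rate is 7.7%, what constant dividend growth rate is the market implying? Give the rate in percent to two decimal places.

From P₀ = D₁/(r − g), the implied growth is g = r − D₁/P₀.
g = 0.077 − 7.97/120.09 = 0.077 − 0.06637 = 0.01063

1.06%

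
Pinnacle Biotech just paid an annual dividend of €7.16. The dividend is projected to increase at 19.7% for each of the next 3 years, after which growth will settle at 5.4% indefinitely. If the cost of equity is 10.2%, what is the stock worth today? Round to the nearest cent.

Two-stage DDM. Project D₁…D_3 at 0.197, terminal growth 0.054, discount at r = 0.102.
D_1 = 8.5705
D_2 = 10.2589
D_3 = 12.2799
Terminal value at t=3: TV = D_4/(r−g) = 12.9430/(0.102−0.054) = 269.6465
P₀ = 8.5705/(1+0.102)^1 + 10.2589/(1+0.102)^2 + 12.2799/(1+0.102)^3 + 269.6465/(1+0.102)^3 = 226.8893

€226.89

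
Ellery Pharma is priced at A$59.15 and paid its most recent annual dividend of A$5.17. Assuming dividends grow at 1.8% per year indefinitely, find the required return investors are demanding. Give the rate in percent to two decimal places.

10.70%

Rearranging the constant-growth DDM: r = D₁/P₀ + g.
D₁ = 5.17 × (1 + 0.018) = 5.2631.
r = 5.2631 / 59.15 + 0.018 = 0.08898 + 0.018 = 0.10698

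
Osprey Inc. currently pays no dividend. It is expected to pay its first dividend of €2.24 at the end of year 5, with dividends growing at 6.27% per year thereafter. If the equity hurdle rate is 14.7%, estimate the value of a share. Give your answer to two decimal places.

€15.35

Deferred-dividend DDM. At t=4 the remaining stream is a growing perpetuity with first payment D_5 = 2.24.
V_4 = D_5/(r−g) = 2.24/(0.147−0.0627) = 26.5718
P₀ = V_4/(1+r)^4 = 26.5718/(1+0.147)^4 = 15.3521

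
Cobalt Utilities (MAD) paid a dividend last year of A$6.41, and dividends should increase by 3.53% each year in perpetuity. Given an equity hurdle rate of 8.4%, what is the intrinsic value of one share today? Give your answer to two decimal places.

Gordon growth model: P₀ = D₁/(r − g). D₁ = 6.41 × (1 + 0.0353) = 6.6363.
P₀ = 6.6363 / (0.084 − 0.0353) = 6.6363 / 0.0487 = 136.2684

A$136.27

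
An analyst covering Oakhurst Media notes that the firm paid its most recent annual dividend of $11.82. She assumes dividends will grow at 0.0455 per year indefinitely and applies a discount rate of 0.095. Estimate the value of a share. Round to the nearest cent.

Gordon growth model: P₀ = D₁/(r − g). D₁ = 11.82 × (1 + 0.0455) = 12.3578.
P₀ = 12.3578 / (0.095 − 0.0455) = 12.3578 / 0.0495 = 249.6527

$249.65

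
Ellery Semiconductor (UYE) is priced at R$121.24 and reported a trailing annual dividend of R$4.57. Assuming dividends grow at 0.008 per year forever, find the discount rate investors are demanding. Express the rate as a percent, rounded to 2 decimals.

4.60%

Rearranging the constant-growth DDM: r = D₁/P₀ + g.
D₁ = 4.57 × (1 + 0.008) = 4.6066.
r = 4.6066 / 121.24 + 0.008 = 0.03800 + 0.008 = 0.04600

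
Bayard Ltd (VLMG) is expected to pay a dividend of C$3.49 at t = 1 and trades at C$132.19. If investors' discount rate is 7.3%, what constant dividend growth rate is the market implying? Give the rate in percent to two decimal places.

From P₀ = D₁/(r − g), the implied growth is g = r − D₁/P₀.
g = 0.073 − 3.49/132.19 = 0.073 − 0.02640 = 0.04660

4.66%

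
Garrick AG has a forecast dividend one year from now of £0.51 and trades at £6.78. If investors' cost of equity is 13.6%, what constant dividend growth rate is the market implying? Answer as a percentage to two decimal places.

From P₀ = D₁/(r − g), the implied growth is g = r − D₁/P₀.
g = 0.136 − 0.51/6.78 = 0.136 − 0.07522 = 0.06078

6.08%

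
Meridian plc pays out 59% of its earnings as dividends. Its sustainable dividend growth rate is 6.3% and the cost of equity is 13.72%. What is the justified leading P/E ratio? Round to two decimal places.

Justified leading P/E = b/(r−g) = 0.59/(0.1372−0.063) = 7.9515

7.95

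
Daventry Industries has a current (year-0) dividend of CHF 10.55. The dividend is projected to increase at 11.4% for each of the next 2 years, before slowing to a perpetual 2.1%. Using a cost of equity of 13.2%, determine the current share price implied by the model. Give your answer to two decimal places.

Two-stage DDM. Project D₁…D_2 at 0.114, terminal growth 0.021, discount at r = 0.132.
D_1 = 11.7527
D_2 = 13.0925
Terminal value at t=2: TV = D_3/(r−g) = 13.3675/(0.132−0.021) = 120.4275
P₀ = 11.7527/(1+0.132)^1 + 13.0925/(1+0.132)^2 + 120.4275/(1+0.132)^2 = 114.5788

CHF 114.58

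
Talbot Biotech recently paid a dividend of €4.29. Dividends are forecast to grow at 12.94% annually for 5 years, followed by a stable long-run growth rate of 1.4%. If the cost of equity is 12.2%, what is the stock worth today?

Two-stage DDM. Project D₁…D_5 at 0.1294, terminal growth 0.014, discount at r = 0.122.
D_1 = 4.8451
D_2 = 5.4721
D_3 = 6.1802
D_4 = 6.9799
D_5 = 7.8831
Terminal value at t=5: TV = D_6/(r−g) = 7.9934/(0.122−0.014) = 74.0134
P₀ = 4.8451/(1+0.122)^1 + 5.4721/(1+0.122)^2 + 6.1802/(1+0.122)^3 + 6.9799/(1+0.122)^4 + 7.8831/(1+0.122)^5 + 74.0134/(1+0.122)^5 = 63.5024

€63.50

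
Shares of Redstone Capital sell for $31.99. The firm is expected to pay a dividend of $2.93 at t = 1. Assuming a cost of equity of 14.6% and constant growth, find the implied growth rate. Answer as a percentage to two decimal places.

From P₀ = D₁/(r − g), the implied growth is g = r − D₁/P₀.
g = 0.146 − 2.93/31.99 = 0.146 − 0.09159 = 0.05441

5.44%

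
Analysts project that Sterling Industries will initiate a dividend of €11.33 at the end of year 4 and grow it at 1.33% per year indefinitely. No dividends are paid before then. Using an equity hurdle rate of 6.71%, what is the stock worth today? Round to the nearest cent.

€173.31

Deferred-dividend DDM. At t=3 the remaining stream is a growing perpetuity with first payment D_4 = 11.33.
V_3 = D_4/(r−g) = 11.33/(0.0671−0.0133) = 210.5948
P₀ = V_3/(1+r)^3 = 210.5948/(1+0.0671)^3 = 173.3135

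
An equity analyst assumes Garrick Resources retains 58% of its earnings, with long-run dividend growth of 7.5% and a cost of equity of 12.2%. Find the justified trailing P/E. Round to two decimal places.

Payout ratio b = 1 − 0.58 = 0.42.
Justified trailing P/E = b(1+g)/(r−g) = 0.42×(1+0.075)/(0.122−0.075) = 9.6064

9.61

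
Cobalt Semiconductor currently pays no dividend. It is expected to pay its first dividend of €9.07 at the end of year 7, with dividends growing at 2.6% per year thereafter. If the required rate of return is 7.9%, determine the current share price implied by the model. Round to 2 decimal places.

Deferred-dividend DDM. At t=6 the remaining stream is a growing perpetuity with first payment D_7 = 9.07.
V_6 = D_7/(r−g) = 9.07/(0.079−0.026) = 171.1321
P₀ = V_6/(1+r)^6 = 171.1321/(1+0.079)^6 = 108.4433

€108.44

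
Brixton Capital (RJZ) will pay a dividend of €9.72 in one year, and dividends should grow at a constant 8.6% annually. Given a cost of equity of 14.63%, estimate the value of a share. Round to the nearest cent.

€161.19

Gordon growth model: P₀ = D₁/(r − g), with D₁ = 9.72 given directly.
P₀ = 9.7200 / (0.1463 − 0.086) = 9.7200 / 0.0603 = 161.1940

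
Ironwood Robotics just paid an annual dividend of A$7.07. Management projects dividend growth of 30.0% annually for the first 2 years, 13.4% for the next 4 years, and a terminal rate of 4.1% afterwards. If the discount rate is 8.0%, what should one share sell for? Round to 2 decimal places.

Three-stage DDM. Project D₁…D_6; terminal Gordon value at t=6 with g = 0.041; discount at r = 0.08.
D_1 = 9.1910
D_2 = 11.9483
D_3 = 13.5494
D_4 = 15.3650
D_5 = 17.4239
D_6 = 19.7587
TV_6 = 20.5688/(0.08−0.041) = 527.4053
P₀ = Σ Dₜ/(1+r)ᵗ + TV_6/(1+r)^6 = 397.4681

A$397.47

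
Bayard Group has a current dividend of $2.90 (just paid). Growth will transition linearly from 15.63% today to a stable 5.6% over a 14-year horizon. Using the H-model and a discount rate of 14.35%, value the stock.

$58.27

H-model: P₀ = D₀[(1+g_L) + H(g_S−g_L)]/(r−g_L), with H = 14/2 = 7.
P₀ = 2.90 × [(1+0.056) + 7×(0.1563−0.056)] / (0.1435−0.056)
   = 2.90 × 1.7581 / 0.0875 = 58.2685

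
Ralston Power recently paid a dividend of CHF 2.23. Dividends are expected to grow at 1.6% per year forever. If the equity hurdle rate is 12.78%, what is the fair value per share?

CHF 20.27

Gordon growth model: P₀ = D₁/(r − g). D₁ = 2.23 × (1 + 0.016) = 2.2657.
P₀ = 2.2657 / (0.1278 − 0.016) = 2.2657 / 0.1118 = 20.2655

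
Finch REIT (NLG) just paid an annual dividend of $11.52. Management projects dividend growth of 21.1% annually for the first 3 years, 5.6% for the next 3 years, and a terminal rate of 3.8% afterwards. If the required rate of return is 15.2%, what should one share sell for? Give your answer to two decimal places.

Three-stage DDM. Project D₁…D_6; terminal Gordon value at t=6 with g = 0.038; discount at r = 0.152.
D_1 = 13.9507
D_2 = 16.8943
D_3 = 20.4590
D_4 = 21.6047
D_5 = 22.8146
D_6 = 24.0922
TV_6 = 25.0077/(0.152−0.038) = 219.3659
P₀ = Σ Dₜ/(1+r)ᵗ + TV_6/(1+r)^6 = 165.8962

$165.90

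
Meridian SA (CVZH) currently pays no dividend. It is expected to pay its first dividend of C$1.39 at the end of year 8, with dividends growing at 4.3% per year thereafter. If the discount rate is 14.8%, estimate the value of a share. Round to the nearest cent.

Deferred-dividend DDM. At t=7 the remaining stream is a growing perpetuity with first payment D_8 = 1.39.
V_7 = D_8/(r−g) = 1.39/(0.148−0.043) = 13.2381
P₀ = V_7/(1+r)^7 = 13.2381/(1+0.148)^7 = 5.0377

C$5.04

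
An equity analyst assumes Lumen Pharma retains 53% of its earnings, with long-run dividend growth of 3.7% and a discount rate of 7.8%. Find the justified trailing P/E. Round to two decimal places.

Payout ratio b = 1 − 0.53 = 0.47.
Justified trailing P/E = b(1+g)/(r−g) = 0.47×(1+0.037)/(0.078−0.037) = 11.8876

11.89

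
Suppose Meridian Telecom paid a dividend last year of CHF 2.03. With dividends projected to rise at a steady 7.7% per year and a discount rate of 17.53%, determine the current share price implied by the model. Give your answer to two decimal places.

CHF 22.24

Gordon growth model: P₀ = D₁/(r − g). D₁ = 2.03 × (1 + 0.077) = 2.1863.
P₀ = 2.1863 / (0.1753 − 0.077) = 2.1863 / 0.0983 = 22.2412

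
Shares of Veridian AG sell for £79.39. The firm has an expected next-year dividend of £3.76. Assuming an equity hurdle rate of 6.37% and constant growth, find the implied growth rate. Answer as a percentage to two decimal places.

1.63%

From P₀ = D₁/(r − g), the implied growth is g = r − D₁/P₀.
g = 0.0637 − 3.76/79.39 = 0.0637 − 0.04736 = 0.01634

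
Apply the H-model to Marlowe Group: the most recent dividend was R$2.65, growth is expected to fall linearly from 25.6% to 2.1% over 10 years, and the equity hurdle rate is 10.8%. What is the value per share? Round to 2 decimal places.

H-model: P₀ = D₀[(1+g_L) + H(g_S−g_L)]/(r−g_L), with H = 10/2 = 5.
P₀ = 2.65 × [(1+0.021) + 5×(0.256−0.021)] / (0.108−0.021)
   = 2.65 × 2.1960 / 0.087 = 66.8897

R$66.89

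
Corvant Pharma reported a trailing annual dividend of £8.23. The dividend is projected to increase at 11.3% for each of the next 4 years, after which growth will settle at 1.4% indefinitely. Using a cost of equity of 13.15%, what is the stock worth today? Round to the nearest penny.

£98.09

Two-stage DDM. Project D₁…D_4 at 0.113, terminal growth 0.014, discount at r = 0.1315.
D_1 = 9.1600
D_2 = 10.1951
D_3 = 11.3471
D_4 = 12.6293
Terminal value at t=4: TV = D_5/(r−g) = 12.8061/(0.1315−0.014) = 108.9885
P₀ = 9.1600/(1+0.1315)^1 + 10.1951/(1+0.1315)^2 + 11.3471/(1+0.1315)^3 + 12.6293/(1+0.1315)^4 + 108.9885/(1+0.1315)^4 = 98.0871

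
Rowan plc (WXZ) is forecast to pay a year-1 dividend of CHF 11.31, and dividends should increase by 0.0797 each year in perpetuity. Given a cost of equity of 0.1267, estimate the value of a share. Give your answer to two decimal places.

CHF 240.64

Gordon growth model: P₀ = D₁/(r − g), with D₁ = 11.31 given directly.
P₀ = 11.3100 / (0.1267 − 0.0797) = 11.3100 / 0.047 = 240.6383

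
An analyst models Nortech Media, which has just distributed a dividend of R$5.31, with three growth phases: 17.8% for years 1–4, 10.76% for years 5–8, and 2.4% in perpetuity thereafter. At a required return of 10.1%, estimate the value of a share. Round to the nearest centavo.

R$148.26

Three-stage DDM. Project D₁…D_8; terminal Gordon value at t=8 with g = 0.024; discount at r = 0.101.
D_1 = 6.2552
D_2 = 7.3686
D_3 = 8.6802
D_4 = 10.2253
D_5 = 11.3255
D_6 = 12.5442
D_7 = 13.8939
D_8 = 15.3889
TV_8 = 15.7582/(0.101−0.024) = 204.6523
P₀ = Σ Dₜ/(1+r)ᵗ + TV_8/(1+r)^8 = 148.2572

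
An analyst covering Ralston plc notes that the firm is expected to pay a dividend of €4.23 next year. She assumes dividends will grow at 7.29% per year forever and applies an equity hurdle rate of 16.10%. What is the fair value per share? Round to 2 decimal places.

€48.01

Gordon growth model: P₀ = D₁/(r − g), with D₁ = 4.23 given directly.
P₀ = 4.2300 / (0.161 − 0.0729) = 4.2300 / 0.0881 = 48.0136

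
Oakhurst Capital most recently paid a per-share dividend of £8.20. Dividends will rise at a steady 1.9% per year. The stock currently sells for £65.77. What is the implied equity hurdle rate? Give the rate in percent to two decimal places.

Rearranging the constant-growth DDM: r = D₁/P₀ + g.
D₁ = 8.20 × (1 + 0.019) = 8.3558.
r = 8.3558 / 65.77 + 0.019 = 0.12705 + 0.019 = 0.14605

14.60%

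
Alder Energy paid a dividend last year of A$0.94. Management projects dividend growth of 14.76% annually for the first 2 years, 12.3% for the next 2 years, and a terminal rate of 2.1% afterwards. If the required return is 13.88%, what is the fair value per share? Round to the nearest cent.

A$11.82

Three-stage DDM. Project D₁…D_4; terminal Gordon value at t=4 with g = 0.021; discount at r = 0.1388.
D_1 = 1.0787
D_2 = 1.2380
D_3 = 1.3902
D_4 = 1.5612
TV_4 = 1.5940/(0.1388−0.021) = 13.5316
P₀ = Σ Dₜ/(1+r)ᵗ + TV_4/(1+r)^4 = 11.8171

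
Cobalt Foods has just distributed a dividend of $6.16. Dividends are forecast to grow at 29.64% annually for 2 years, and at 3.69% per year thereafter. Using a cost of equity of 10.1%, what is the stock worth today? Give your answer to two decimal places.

$153.95

Two-stage DDM. Project D₁…D_2 at 0.2964, terminal growth 0.0369, discount at r = 0.101.
D_1 = 7.9858
D_2 = 10.3528
Terminal value at t=2: TV = D_3/(r−g) = 10.7348/(0.101−0.0369) = 167.4702
P₀ = 7.9858/(1+0.101)^1 + 10.3528/(1+0.101)^2 + 167.4702/(1+0.101)^2 = 153.9476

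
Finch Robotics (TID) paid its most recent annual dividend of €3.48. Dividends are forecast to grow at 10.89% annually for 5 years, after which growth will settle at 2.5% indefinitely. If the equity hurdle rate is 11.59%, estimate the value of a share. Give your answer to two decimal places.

€55.10

Two-stage DDM. Project D₁…D_5 at 0.1089, terminal growth 0.025, discount at r = 0.1159.
D_1 = 3.8590
D_2 = 4.2792
D_3 = 4.7452
D_4 = 5.2620
D_5 = 5.8350
Terminal value at t=5: TV = D_6/(r−g) = 5.9809/(0.1159−0.025) = 65.7963
P₀ = 3.8590/(1+0.1159)^1 + 4.2792/(1+0.1159)^2 + 4.7452/(1+0.1159)^3 + 5.2620/(1+0.1159)^4 + 5.8350/(1+0.1159)^5 + 65.7963/(1+0.1159)^5 = 55.1008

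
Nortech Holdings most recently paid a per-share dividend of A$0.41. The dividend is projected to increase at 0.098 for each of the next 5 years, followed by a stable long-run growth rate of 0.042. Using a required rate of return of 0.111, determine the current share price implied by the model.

Two-stage DDM. Project D₁…D_5 at 0.098, terminal growth 0.042, discount at r = 0.111.
D_1 = 0.4502
D_2 = 0.4943
D_3 = 0.5427
D_4 = 0.5959
D_5 = 0.6543
Terminal value at t=5: TV = D_6/(r−g) = 0.6818/(0.111−0.042) = 9.8813
P₀ = 0.4502/(1+0.111)^1 + 0.4943/(1+0.111)^2 + 0.5427/(1+0.111)^3 + 0.5959/(1+0.111)^4 + 0.6543/(1+0.111)^5 + 9.8813/(1+0.111)^5 = 7.8169

A$7.82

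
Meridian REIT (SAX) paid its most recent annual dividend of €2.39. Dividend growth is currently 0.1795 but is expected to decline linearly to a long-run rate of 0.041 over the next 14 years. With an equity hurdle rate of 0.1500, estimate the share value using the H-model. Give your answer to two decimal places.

€44.08

H-model: P₀ = D₀[(1+g_L) + H(g_S−g_L)]/(r−g_L), with H = 14/2 = 7.
P₀ = 2.39 × [(1+0.041) + 7×(0.1795−0.041)] / (0.15−0.041)
   = 2.39 × 2.0105 / 0.109 = 44.0834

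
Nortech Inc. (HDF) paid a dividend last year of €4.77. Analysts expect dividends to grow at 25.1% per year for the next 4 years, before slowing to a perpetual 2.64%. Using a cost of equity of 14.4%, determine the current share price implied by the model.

€83.51

Two-stage DDM. Project D₁…D_4 at 0.251, terminal growth 0.0264, discount at r = 0.144.
D_1 = 5.9673
D_2 = 7.4651
D_3 = 9.3388
D_4 = 11.6828
Terminal value at t=4: TV = D_5/(r−g) = 11.9912/(0.144−0.0264) = 101.9664
P₀ = 5.9673/(1+0.144)^1 + 7.4651/(1+0.144)^2 + 9.3388/(1+0.144)^3 + 11.6828/(1+0.144)^4 + 101.9664/(1+0.144)^4 = 83.5109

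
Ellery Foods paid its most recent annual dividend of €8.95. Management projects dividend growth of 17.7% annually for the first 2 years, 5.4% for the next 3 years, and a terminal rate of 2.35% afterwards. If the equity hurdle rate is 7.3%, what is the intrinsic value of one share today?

Three-stage DDM. Project D₁…D_5; terminal Gordon value at t=5 with g = 0.0235; discount at r = 0.073.
D_1 = 10.5342
D_2 = 12.3987
D_3 = 13.0682
D_4 = 13.7739
D_5 = 14.5177
TV_5 = 14.8589/(0.073−0.0235) = 300.1791
P₀ = Σ Dₜ/(1+r)ᵗ + TV_5/(1+r)^5 = 262.8112

€262.81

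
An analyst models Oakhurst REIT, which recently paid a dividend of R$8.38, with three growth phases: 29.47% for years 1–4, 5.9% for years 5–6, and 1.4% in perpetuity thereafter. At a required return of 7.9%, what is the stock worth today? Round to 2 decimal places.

R$348.79

Three-stage DDM. Project D₁…D_6; terminal Gordon value at t=6 with g = 0.014; discount at r = 0.079.
D_1 = 10.8496
D_2 = 14.0470
D_3 = 18.1866
D_4 = 23.5462
D_5 = 24.9354
D_6 = 26.4066
TV_6 = 26.7763/(0.079−0.014) = 411.9430
P₀ = Σ Dₜ/(1+r)ᵗ + TV_6/(1+r)^6 = 348.7929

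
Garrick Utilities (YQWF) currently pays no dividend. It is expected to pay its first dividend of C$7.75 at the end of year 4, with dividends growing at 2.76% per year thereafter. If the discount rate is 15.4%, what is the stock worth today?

Deferred-dividend DDM. At t=3 the remaining stream is a growing perpetuity with first payment D_4 = 7.75.
V_3 = D_4/(r−g) = 7.75/(0.154−0.0276) = 61.3133
P₀ = V_3/(1+r)^3 = 61.3133/(1+0.154)^3 = 39.8967

C$39.90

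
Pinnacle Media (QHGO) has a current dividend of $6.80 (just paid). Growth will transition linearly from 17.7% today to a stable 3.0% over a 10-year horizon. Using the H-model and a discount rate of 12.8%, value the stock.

$122.47

H-model: P₀ = D₀[(1+g_L) + H(g_S−g_L)]/(r−g_L), with H = 10/2 = 5.
P₀ = 6.80 × [(1+0.03) + 5×(0.177−0.03)] / (0.128−0.03)
   = 6.80 × 1.7650 / 0.098 = 122.4694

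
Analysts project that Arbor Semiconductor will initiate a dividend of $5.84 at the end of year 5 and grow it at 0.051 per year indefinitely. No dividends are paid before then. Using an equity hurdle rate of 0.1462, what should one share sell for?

$35.54

Deferred-dividend DDM. At t=4 the remaining stream is a growing perpetuity with first payment D_5 = 5.84.
V_4 = D_5/(r−g) = 5.84/(0.1462−0.051) = 61.3445
P₀ = V_4/(1+r)^4 = 61.3445/(1+0.1462)^4 = 35.5414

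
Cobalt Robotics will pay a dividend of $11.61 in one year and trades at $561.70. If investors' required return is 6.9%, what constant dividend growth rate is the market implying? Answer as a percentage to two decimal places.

From P₀ = D₁/(r − g), the implied growth is g = r − D₁/P₀.
g = 0.069 − 11.61/561.70 = 0.069 − 0.02067 = 0.04833

4.83%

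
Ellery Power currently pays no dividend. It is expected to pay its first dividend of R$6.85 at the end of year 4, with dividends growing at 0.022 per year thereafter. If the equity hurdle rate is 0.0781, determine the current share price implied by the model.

R$97.44

Deferred-dividend DDM. At t=3 the remaining stream is a growing perpetuity with first payment D_4 = 6.85.
V_3 = D_4/(r−g) = 6.85/(0.0781−0.022) = 122.1034
P₀ = V_3/(1+r)^3 = 122.1034/(1+0.0781)^3 = 97.4430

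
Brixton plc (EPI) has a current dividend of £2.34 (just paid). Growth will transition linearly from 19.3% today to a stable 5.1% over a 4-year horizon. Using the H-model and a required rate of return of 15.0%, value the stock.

H-model: P₀ = D₀[(1+g_L) + H(g_S−g_L)]/(r−g_L), with H = 4/2 = 2.
P₀ = 2.34 × [(1+0.051) + 2×(0.193−0.051)] / (0.15−0.051)
   = 2.34 × 1.3350 / 0.099 = 31.5545

£31.55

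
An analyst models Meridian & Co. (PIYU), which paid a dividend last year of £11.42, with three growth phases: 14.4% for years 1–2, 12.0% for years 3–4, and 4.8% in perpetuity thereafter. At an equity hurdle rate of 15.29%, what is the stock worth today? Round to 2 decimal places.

Three-stage DDM. Project D₁…D_4; terminal Gordon value at t=4 with g = 0.048; discount at r = 0.1529.
D_1 = 13.0645
D_2 = 14.9458
D_3 = 16.7393
D_4 = 18.7480
TV_4 = 19.6479/(0.1529−0.048) = 187.3010
P₀ = Σ Dₜ/(1+r)ᵗ + TV_4/(1+r)^4 = 150.1279

£150.13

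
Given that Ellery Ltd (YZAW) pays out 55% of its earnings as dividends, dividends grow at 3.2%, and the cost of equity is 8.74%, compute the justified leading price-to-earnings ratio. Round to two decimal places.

Justified leading P/E = b/(r−g) = 0.55/(0.0874−0.032) = 9.9278

9.93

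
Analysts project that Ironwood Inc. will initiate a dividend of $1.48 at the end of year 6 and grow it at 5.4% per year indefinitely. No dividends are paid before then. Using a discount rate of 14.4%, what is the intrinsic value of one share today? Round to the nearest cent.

Deferred-dividend DDM. At t=5 the remaining stream is a growing perpetuity with first payment D_6 = 1.48.
V_5 = D_6/(r−g) = 1.48/(0.144−0.054) = 16.4444
P₀ = V_5/(1+r)^5 = 16.4444/(1+0.144)^5 = 8.3925

$8.39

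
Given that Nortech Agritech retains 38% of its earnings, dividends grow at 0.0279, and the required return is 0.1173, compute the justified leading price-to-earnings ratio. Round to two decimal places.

6.94

Payout ratio b = 1 − 0.38 = 0.62.
Justified leading P/E = b/(r−g) = 0.62/(0.1173−0.0279) = 6.9351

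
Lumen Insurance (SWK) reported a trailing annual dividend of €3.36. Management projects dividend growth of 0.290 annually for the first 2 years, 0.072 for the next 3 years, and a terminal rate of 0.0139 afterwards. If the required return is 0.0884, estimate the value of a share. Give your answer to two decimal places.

Three-stage DDM. Project D₁…D_5; terminal Gordon value at t=5 with g = 0.0139; discount at r = 0.0884.
D_1 = 4.3344
D_2 = 5.5914
D_3 = 5.9940
D_4 = 6.4255
D_5 = 6.8882
TV_5 = 6.9839/(0.0884−0.0139) = 93.7437
P₀ = Σ Dₜ/(1+r)ᵗ + TV_5/(1+r)^5 = 83.8160

€83.82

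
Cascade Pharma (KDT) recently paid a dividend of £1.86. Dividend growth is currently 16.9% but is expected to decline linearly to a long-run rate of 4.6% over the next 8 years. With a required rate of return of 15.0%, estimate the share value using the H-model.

H-model: P₀ = D₀[(1+g_L) + H(g_S−g_L)]/(r−g_L), with H = 8/2 = 4.
P₀ = 1.86 × [(1+0.046) + 4×(0.169−0.046)] / (0.15−0.046)
   = 1.86 × 1.5380 / 0.104 = 27.5065

£27.51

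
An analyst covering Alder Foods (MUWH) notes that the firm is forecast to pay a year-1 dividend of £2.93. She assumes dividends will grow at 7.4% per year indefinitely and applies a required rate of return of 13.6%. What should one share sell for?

Gordon growth model: P₀ = D₁/(r − g), with D₁ = 2.93 given directly.
P₀ = 2.9300 / (0.136 − 0.074) = 2.9300 / 0.062 = 47.2581

£47.26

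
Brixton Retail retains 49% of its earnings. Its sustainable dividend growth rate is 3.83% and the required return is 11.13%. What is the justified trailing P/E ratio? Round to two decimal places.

7.25

Payout ratio b = 1 − 0.49 = 0.51.
Justified trailing P/E = b(1+g)/(r−g) = 0.51×(1+0.0383)/(0.1113−0.0383) = 7.2539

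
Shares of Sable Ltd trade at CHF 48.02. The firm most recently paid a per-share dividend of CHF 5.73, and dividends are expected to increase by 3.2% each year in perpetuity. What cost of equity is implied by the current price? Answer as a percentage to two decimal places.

Rearranging the constant-growth DDM: r = D₁/P₀ + g.
D₁ = 5.73 × (1 + 0.032) = 5.9134.
r = 5.9134 / 48.02 + 0.032 = 0.12314 + 0.032 = 0.15514

15.51%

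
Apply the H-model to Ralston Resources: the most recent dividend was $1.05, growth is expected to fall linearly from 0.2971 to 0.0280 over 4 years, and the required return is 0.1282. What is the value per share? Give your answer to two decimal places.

H-model: P₀ = D₀[(1+g_L) + H(g_S−g_L)]/(r−g_L), with H = 4/2 = 2.
P₀ = 1.05 × [(1+0.028) + 2×(0.2971−0.028)] / (0.1282−0.028)
   = 1.05 × 1.5662 / 0.1002 = 16.4123

$16.41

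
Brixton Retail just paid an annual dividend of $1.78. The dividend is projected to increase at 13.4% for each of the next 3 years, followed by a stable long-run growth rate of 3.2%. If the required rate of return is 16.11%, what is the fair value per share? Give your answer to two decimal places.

Two-stage DDM. Project D₁…D_3 at 0.134, terminal growth 0.032, discount at r = 0.1611.
D_1 = 2.0185
D_2 = 2.2890
D_3 = 2.5957
Terminal value at t=3: TV = D_4/(r−g) = 2.6788/(0.1611−0.032) = 20.7497
P₀ = 2.0185/(1+0.1611)^1 + 2.2890/(1+0.1611)^2 + 2.5957/(1+0.1611)^3 + 20.7497/(1+0.1611)^3 = 18.3503

$18.35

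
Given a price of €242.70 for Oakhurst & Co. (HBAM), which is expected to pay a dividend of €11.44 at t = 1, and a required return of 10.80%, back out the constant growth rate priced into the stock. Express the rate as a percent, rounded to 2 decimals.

6.09%

From P₀ = D₁/(r − g), the implied growth is g = r − D₁/P₀.
g = 0.108 − 11.44/242.70 = 0.108 − 0.04714 = 0.06086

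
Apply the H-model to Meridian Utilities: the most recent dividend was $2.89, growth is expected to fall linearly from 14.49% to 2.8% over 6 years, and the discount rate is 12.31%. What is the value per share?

$41.90

H-model: P₀ = D₀[(1+g_L) + H(g_S−g_L)]/(r−g_L), with H = 6/2 = 3.
P₀ = 2.89 × [(1+0.028) + 3×(0.1449−0.028)] / (0.1231−0.028)
   = 2.89 × 1.3787 / 0.0951 = 41.8974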